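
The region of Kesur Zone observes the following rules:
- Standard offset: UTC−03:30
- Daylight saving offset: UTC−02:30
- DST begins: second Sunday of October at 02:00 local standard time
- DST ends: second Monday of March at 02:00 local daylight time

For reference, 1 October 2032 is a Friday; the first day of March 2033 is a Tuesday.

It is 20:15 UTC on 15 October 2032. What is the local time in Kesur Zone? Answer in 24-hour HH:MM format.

1 October 2032 is a Friday, so the first Sunday is October 3 and the second is October 10.
1 March 2033 is a Tuesday, so the first Monday is March 7 and the second is March 14.
At the standard offset (UTC−03:30), 20:15 UTC − 3h30m = 16:45 Kesur Zone standard time.
Daylight saving runs 10 October 2032 – 14 March 2033; the standard-time date in Kesur Zone, 15 October 2032, is inside that window, so Kesur Zone is at UTC−02:30.
20:15 UTC − 2h30m = 17:45 local.

17:45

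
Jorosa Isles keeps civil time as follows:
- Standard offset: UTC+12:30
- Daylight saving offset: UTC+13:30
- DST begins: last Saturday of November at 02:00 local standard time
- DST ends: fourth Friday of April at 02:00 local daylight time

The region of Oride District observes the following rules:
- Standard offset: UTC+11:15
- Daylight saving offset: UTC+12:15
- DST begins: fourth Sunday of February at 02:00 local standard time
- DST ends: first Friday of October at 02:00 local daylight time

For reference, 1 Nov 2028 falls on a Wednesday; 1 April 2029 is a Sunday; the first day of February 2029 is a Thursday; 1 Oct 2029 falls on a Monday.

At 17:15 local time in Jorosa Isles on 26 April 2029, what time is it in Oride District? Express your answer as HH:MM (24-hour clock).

1 November 2028 is a Wednesday, so Saturdays fall on 4, 11, 18, 25; the last is November 25.
1 April 2029 is a Sunday, so the first Friday is April 6 and the fourth is April 27.
Daylight saving runs 25 November 2028 – 27 April 2029; 26 April 2029 is inside that window, so Jorosa Isles is at UTC+13:30.
17:15 Jorosa Isles − 13h30m = 03:45 UTC.
1 February 2029 is a Thursday, so the first Sunday is February 4 and the fourth is February 25.
1 October 2029 is a Monday, so the first Friday is October 5.
At the standard offset (UTC+11:15), 03:45 UTC + 11h15m = 15:00 Oride District standard time.
The standard-time date in Oride District, 26 April 2029, lies within the daylight-saving period (25 February – 5 October), so Oride District is on daylight time, UTC+12:15.
03:45 UTC + 12h15m = 16:00 Oride District.

16:00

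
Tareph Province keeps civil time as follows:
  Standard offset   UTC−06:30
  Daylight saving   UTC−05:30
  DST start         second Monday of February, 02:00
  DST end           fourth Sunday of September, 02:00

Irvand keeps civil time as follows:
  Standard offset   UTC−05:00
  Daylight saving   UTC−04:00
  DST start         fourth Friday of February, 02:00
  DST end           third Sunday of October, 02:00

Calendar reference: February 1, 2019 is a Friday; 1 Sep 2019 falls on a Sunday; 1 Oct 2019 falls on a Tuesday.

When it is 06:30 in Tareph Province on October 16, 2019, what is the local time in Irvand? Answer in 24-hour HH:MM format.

09:00

1 February 2019 is a Friday, so the first Monday is February 4 and the second is February 11.
1 September 2019 is a Sunday, so the first Sunday is September 1 and the fourth is September 22.
Daylight saving runs 11 February – 22 September; October 16, 2019 is outside that window, so Tareph Province is on standard time at UTC−06:30.
06:30 Tareph Province + 6h30m = 13:00 UTC.
1 February 2019 is a Friday, so the first Friday is February 1 and the fourth is February 22.
1 October 2019 is a Tuesday, so the first Sunday is October 6 and the third is October 20.
At the standard offset (UTC−05:00), 13:00 UTC − 5h = 08:00 Irvand standard time.
Daylight saving runs 22 February – 20 October; the standard-time date in Irvand, October 16, 2019, is inside that window, so Irvand is at UTC−04:00.
13:00 UTC − 4h = 09:00 Irvand.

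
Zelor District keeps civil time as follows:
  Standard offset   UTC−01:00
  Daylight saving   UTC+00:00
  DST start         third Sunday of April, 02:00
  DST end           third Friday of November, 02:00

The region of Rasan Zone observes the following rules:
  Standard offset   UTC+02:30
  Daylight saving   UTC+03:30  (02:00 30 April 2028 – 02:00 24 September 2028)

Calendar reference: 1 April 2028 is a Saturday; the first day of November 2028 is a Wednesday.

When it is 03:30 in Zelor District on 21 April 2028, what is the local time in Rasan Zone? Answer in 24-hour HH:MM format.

1 April 2028 is a Saturday, so the first Sunday is April 2 and the third is April 16.
1 November 2028 is a Wednesday, so the first Friday is November 3 and the third is November 17.
21 April 2028 falls between 16 April and 17 November, so daylight saving is in effect and Zelor District is at UTC+00:00.
03:30 Zelor District − 0h = 03:30 UTC.
At the standard offset (UTC+02:30), 03:30 UTC + 2h30m = 06:00 Rasan Zone standard time.
The standard-time date in Rasan Zone, 21 April 2028, does not fall between 30 April and 24 September, so daylight saving is not in effect and Rasan Zone is at UTC+02:30.
03:30 UTC + 2h30m = 06:00 Rasan Zone.

06:00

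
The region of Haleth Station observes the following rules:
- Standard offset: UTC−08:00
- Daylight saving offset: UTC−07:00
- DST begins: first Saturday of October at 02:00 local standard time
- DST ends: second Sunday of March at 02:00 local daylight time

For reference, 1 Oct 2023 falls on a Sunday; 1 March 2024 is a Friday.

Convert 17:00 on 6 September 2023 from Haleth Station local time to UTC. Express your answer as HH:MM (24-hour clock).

1 October 2023 is a Sunday, so the first Saturday is October 7.
1 March 2024 is a Friday, so the first Sunday is March 3 and the second is March 10.
6 September 2023 does not fall between 7 October 2023 and 10 March 2024, so daylight saving is not in effect and Haleth Station is at UTC−08:00.
17:00 local + 8h = 01:00 UTC (rolling into the next day, 7 September 2023).

01:00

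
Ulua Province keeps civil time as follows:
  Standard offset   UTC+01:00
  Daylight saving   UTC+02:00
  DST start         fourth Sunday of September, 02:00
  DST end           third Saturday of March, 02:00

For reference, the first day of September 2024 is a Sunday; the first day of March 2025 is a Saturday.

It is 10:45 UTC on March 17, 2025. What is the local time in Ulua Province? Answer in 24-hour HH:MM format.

1 September 2024 is a Sunday, so the first Sunday is September 1 and the fourth is September 22.
1 March 2025 is a Saturday, so the first Saturday is March 1 and the third is March 15.
At the standard offset (UTC+01:00), 10:45 UTC + 1h = 11:45 Ulua Province standard time.
Daylight saving runs 22 September 2024 – 15 March 2025; the standard-time date in Ulua Province, March 17, 2025, is outside that window, so Ulua Province is on standard time at UTC+01:00.
10:45 UTC + 1h = 11:45 local.

11:45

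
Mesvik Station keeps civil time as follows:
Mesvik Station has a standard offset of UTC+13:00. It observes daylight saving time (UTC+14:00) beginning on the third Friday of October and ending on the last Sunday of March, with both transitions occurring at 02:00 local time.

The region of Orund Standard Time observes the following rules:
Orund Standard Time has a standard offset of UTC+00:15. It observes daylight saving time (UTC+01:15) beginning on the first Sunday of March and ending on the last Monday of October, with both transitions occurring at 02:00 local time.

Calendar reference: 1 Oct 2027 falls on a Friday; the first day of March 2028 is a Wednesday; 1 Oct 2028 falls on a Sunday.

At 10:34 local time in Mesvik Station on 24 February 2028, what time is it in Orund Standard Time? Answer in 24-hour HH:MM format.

20:49

1 October 2027 is a Friday, so the first Friday is October 1 and the third is October 15.
1 March 2028 is a Wednesday, so Sundays fall on 5, 12, 19, 26; the last is March 26.
Daylight saving runs 15 October 2027 – 26 March 2028; 24 February 2028 is inside that window, so Mesvik Station is at UTC+14:00.
10:34 Mesvik Station − 14h = 20:34 UTC (rolling into the previous day, 23 February 2028).
1 March 2028 is a Wednesday, so the first Sunday is March 5.
1 October 2028 is a Sunday, so Mondays fall on 2, 9, 16, 23, 30; the last is October 30.
At the standard offset (UTC+00:15), 20:34 UTC + 0h15m = 20:49 Orund Standard Time standard time.
Daylight saving runs 5 March – 30 October; the standard-time date in Orund Standard Time, 23 February 2028, is outside that window, so Orund Standard Time is on standard time at UTC+00:15.
20:34 UTC + 0h15m = 20:49 Orund Standard Time.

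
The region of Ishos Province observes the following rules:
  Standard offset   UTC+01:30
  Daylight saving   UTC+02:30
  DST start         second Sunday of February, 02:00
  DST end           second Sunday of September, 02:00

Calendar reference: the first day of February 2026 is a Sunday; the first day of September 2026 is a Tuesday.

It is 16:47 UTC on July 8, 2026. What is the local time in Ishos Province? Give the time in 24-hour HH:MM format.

19:17

1 February 2026 is a Sunday, so the first Sunday is February 1 and the second is February 8.
1 September 2026 is a Tuesday, so the first Sunday is September 6 and the second is September 13.
At the standard offset (UTC+01:30), 16:47 UTC + 1h30m = 18:17 Ishos Province standard time.
Daylight saving runs 8 February – 13 September; the standard-time date in Ishos Province, July 8, 2026, is inside that window, so Ishos Province is at UTC+02:30.
16:47 UTC + 2h30m = 19:17 local.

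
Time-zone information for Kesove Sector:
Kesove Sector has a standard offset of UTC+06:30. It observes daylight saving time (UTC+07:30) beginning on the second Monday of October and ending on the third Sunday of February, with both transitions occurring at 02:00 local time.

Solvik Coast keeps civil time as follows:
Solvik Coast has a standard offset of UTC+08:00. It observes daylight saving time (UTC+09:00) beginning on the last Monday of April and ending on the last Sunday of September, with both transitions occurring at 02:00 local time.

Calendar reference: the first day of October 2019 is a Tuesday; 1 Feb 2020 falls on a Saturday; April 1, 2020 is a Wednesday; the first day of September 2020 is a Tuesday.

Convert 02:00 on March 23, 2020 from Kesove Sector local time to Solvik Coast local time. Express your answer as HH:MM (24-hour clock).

1 October 2019 is a Tuesday, so the first Monday is October 7 and the second is October 14.
1 February 2020 is a Saturday, so the first Sunday is February 2 and the third is February 16.
Daylight saving runs 14 October 2019 – 16 February 2020; March 23, 2020 is outside that window, so Kesove Sector is on standard time at UTC+06:30.
02:00 Kesove Sector − 6h30m = 19:30 UTC (rolling into the previous day, 22 March 2020).
1 April 2020 is a Wednesday, so Mondays fall on 6, 13, 20, 27; the last is April 27.
1 September 2020 is a Tuesday, so Sundays fall on 6, 13, 20, 27; the last is September 27.
At the standard offset (UTC+08:00), 19:30 UTC + 8h = 03:30 Solvik Coast standard time (rolling into the next day, 23 March 2020).
The standard-time date in Solvik Coast, March 23, 2020, is outside the daylight-saving period (27 April – 27 September), so Solvik Coast is on standard time, UTC+08:00.
19:30 UTC + 8h = 03:30 Solvik Coast (rolling into the next day, 23 March 2020).

03:30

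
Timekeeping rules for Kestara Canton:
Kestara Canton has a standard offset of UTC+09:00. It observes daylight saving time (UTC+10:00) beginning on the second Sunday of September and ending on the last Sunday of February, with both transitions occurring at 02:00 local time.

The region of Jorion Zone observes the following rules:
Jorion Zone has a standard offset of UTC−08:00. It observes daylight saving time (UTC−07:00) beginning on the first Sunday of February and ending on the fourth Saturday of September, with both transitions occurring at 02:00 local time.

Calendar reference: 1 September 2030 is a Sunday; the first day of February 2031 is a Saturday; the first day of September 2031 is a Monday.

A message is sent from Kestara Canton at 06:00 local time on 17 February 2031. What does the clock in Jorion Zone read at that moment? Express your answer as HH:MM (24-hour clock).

1 September 2030 is a Sunday, so the first Sunday is September 1 and the second is September 8.
1 February 2031 is a Saturday, so Sundays fall on 2, 9, 16, 23; the last is February 23.
Daylight saving runs 8 September 2030 – 23 February 2031; 17 February 2031 is inside that window, so Kestara Canton is at UTC+10:00.
06:00 Kestara Canton − 10h = 20:00 UTC (rolling into the previous day, 16 February 2031).
1 February 2031 is a Saturday, so the first Sunday is February 2.
1 September 2031 is a Monday, so the first Saturday is September 6 and the fourth is September 27.
At the standard offset (UTC−08:00), 20:00 UTC − 8h = 12:00 Jorion Zone standard time.
The standard-time date in Jorion Zone, 16 February 2031, lies within the daylight-saving period (2 February – 27 September), so Jorion Zone is on daylight time, UTC−07:00.
20:00 UTC − 7h = 13:00 Jorion Zone.

13:00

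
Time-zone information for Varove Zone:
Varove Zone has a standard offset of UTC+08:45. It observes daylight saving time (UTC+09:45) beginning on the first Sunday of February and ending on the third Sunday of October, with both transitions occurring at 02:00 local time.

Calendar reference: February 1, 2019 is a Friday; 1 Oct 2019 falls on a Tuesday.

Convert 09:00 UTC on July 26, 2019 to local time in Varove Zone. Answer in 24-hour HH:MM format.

1 February 2019 is a Friday, so the first Sunday is February 3.
1 October 2019 is a Tuesday, so the first Sunday is October 6 and the third is October 20.
At the standard offset (UTC+08:45), 09:00 UTC + 8h45m = 17:45 Varove Zone standard time.
The standard-time date in Varove Zone, July 26, 2019, falls between 3 February and 20 October, so daylight saving is in effect and Varove Zone is at UTC+09:45.
09:00 UTC + 9h45m = 18:45 local.

18:45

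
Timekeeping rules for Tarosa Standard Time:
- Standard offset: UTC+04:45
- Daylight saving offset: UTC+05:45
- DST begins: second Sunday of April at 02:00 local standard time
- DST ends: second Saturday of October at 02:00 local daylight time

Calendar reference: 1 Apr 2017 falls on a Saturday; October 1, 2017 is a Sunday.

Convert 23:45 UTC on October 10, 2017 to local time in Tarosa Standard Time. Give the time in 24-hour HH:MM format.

1 April 2017 is a Saturday, so the first Sunday is April 2 and the second is April 9.
1 October 2017 is a Sunday, so the first Saturday is October 7 and the second is October 14.
At the standard offset (UTC+04:45), 23:45 UTC + 4h45m = 04:30 Tarosa Standard Time standard time (rolling into the next day, 11 October 2017).
The standard-time date in Tarosa Standard Time, October 11, 2017, lies within the daylight-saving period (9 April – 14 October), so Tarosa Standard Time is on daylight time, UTC+05:45.
23:45 UTC + 5h45m = 05:30 local (rolling into the next day, 11 October 2017).

05:30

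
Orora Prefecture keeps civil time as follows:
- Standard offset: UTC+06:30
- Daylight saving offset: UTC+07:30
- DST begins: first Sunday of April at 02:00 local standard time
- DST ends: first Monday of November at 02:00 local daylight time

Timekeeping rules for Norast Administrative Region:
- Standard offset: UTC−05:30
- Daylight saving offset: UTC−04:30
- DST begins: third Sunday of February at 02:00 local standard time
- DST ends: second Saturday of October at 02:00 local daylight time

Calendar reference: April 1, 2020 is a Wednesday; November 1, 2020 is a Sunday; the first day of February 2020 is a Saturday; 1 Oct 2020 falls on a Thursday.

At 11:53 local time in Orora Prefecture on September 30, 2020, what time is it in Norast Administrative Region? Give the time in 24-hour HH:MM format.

23:53

1 April 2020 is a Wednesday, so the first Sunday is April 5.
1 November 2020 is a Sunday, so the first Monday is November 2.
Daylight saving runs 5 April – 2 November; September 30, 2020 is inside that window, so Orora Prefecture is at UTC+07:30.
11:53 Orora Prefecture − 7h30m = 04:23 UTC.
1 February 2020 is a Saturday, so the first Sunday is February 2 and the third is February 16.
1 October 2020 is a Thursday, so the first Saturday is October 3 and the second is October 10.
At the standard offset (UTC−05:30), 04:23 UTC − 5h30m = 22:53 Norast Administrative Region standard time (rolling into the previous day, 29 September 2020).
Daylight saving runs 16 February – 10 October; the standard-time date in Norast Administrative Region, September 29, 2020, is inside that window, so Norast Administrative Region is at UTC−04:30.
04:23 UTC − 4h30m = 23:53 Norast Administrative Region (rolling into the previous day, 29 September 2020).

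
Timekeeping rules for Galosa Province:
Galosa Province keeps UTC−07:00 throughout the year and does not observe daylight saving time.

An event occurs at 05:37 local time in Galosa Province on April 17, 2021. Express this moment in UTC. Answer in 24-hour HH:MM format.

Galosa Province has no daylight saving, so its offset is UTC−07:00 year-round.
05:37 local + 7h = 12:37 UTC.

12:37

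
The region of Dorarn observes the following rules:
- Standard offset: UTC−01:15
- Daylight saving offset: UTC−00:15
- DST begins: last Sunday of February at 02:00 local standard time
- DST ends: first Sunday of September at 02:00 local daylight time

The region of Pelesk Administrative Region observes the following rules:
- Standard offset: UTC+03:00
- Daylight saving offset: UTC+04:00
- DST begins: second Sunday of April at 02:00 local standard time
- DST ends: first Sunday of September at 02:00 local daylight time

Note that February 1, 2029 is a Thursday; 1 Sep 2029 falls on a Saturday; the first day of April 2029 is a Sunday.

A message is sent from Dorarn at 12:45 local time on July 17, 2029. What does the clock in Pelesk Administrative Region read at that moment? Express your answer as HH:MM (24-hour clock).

1 February 2029 is a Thursday, so Sundays fall on 4, 11, 18, 25; the last is February 25.
1 September 2029 is a Saturday, so the first Sunday is September 2.
July 17, 2029 lies within the daylight-saving period (25 February – 2 September), so Dorarn is on daylight time, UTC−00:15.
12:45 Dorarn + 0h15m = 13:00 UTC.
1 April 2029 is a Sunday, so the first Sunday is April 1 and the second is April 8.
1 September 2029 is a Saturday, so the first Sunday is September 2.
At the standard offset (UTC+03:00), 13:00 UTC + 3h = 16:00 Pelesk Administrative Region standard time.
The standard-time date in Pelesk Administrative Region, July 17, 2029, lies within the daylight-saving period (8 April – 2 September), so Pelesk Administrative Region is on daylight time, UTC+04:00.
13:00 UTC + 4h = 17:00 Pelesk Administrative Region.

17:00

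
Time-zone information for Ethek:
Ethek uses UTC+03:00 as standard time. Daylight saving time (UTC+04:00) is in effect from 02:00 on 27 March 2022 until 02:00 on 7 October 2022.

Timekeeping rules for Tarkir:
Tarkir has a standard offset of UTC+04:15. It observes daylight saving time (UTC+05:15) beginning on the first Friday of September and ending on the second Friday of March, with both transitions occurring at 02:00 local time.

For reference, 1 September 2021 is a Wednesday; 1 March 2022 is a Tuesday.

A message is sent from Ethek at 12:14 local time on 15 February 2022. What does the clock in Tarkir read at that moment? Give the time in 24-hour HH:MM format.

15 February 2022 does not fall between 27 March and 7 October, so daylight saving is not in effect and Ethek is at UTC+03:00.
12:14 Ethek − 3h = 09:14 UTC.
1 September 2021 is a Wednesday, so the first Friday is September 3.
1 March 2022 is a Tuesday, so the first Friday is March 4 and the second is March 11.
At the standard offset (UTC+04:15), 09:14 UTC + 4h15m = 13:29 Tarkir standard time.
The standard-time date in Tarkir, 15 February 2022, lies within the daylight-saving period (3 September 2021 – 11 March 2022), so Tarkir is on daylight time, UTC+05:15.
09:14 UTC + 5h15m = 14:29 Tarkir.

14:29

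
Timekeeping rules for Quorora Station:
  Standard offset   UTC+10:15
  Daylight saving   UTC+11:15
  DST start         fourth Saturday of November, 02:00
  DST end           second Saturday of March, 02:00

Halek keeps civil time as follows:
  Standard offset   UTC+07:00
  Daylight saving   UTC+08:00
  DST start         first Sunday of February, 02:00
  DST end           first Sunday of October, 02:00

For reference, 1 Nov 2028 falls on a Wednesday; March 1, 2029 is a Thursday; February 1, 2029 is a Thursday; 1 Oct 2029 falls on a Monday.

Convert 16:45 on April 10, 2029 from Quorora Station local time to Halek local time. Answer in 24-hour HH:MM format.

14:30

1 November 2028 is a Wednesday, so the first Saturday is November 4 and the fourth is November 25.
1 March 2029 is a Thursday, so the first Saturday is March 3 and the second is March 10.
Daylight saving runs 25 November 2028 – 10 March 2029; April 10, 2029 is outside that window, so Quorora Station is on standard time at UTC+10:15.
16:45 Quorora Station − 10h15m = 06:30 UTC.
1 February 2029 is a Thursday, so the first Sunday is February 4.
1 October 2029 is a Monday, so the first Sunday is October 7.
At the standard offset (UTC+07:00), 06:30 UTC + 7h = 13:30 Halek standard time.
The standard-time date in Halek, April 10, 2029, lies within the daylight-saving period (4 February – 7 October), so Halek is on daylight time, UTC+08:00.
06:30 UTC + 8h = 14:30 Halek.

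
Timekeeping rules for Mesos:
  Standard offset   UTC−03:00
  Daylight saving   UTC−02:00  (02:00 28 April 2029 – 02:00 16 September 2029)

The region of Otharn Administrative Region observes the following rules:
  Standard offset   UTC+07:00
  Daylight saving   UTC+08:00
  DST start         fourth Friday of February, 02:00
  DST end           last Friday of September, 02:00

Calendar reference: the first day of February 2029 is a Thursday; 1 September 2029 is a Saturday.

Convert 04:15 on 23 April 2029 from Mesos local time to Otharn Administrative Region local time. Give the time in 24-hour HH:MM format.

15:15

23 April 2029 does not fall between 28 April and 16 September, so daylight saving is not in effect and Mesos is at UTC−03:00.
04:15 Mesos + 3h = 07:15 UTC.
1 February 2029 is a Thursday, so the first Friday is February 2 and the fourth is February 23.
1 September 2029 is a Saturday, so Fridays fall on 7, 14, 21, 28; the last is September 28.
At the standard offset (UTC+07:00), 07:15 UTC + 7h = 14:15 Otharn Administrative Region standard time.
The standard-time date in Otharn Administrative Region, 23 April 2029, falls between 23 February and 28 September, so daylight saving is in effect and Otharn Administrative Region is at UTC+08:00.
07:15 UTC + 8h = 15:15 Otharn Administrative Region.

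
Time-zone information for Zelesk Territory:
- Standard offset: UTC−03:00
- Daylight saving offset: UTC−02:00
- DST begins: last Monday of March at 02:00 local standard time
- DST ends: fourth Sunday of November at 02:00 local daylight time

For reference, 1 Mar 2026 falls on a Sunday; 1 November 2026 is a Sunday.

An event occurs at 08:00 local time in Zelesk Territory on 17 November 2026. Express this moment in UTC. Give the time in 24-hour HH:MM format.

1 March 2026 is a Sunday, so Mondays fall on 2, 9, 16, 23, 30; the last is March 30.
1 November 2026 is a Sunday, so the first Sunday is November 1 and the fourth is November 22.
17 November 2026 falls between 30 March and 22 November, so daylight saving is in effect and Zelesk Territory is at UTC−02:00.
08:00 local + 2h = 10:00 UTC.

10:00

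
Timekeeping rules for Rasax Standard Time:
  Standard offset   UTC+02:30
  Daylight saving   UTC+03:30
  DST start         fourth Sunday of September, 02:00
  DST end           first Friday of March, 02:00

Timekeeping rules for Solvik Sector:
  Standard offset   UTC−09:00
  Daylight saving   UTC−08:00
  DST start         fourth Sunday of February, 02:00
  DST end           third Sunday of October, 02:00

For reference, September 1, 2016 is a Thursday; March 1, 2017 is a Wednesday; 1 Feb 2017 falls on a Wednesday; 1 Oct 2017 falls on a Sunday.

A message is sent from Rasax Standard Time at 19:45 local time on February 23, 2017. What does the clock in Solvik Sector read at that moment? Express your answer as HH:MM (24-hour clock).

07:15

1 September 2016 is a Thursday, so the first Sunday is September 4 and the fourth is September 25.
1 March 2017 is a Wednesday, so the first Friday is March 3.
February 23, 2017 falls between 25 September 2016 and 3 March 2017, so daylight saving is in effect and Rasax Standard Time is at UTC+03:30.
19:45 Rasax Standard Time − 3h30m = 16:15 UTC.
1 February 2017 is a Wednesday, so the first Sunday is February 5 and the fourth is February 26.
1 October 2017 is a Sunday, so the first Sunday is October 1 and the third is October 15.
At the standard offset (UTC−09:00), 16:15 UTC − 9h = 07:15 Solvik Sector standard time.
The standard-time date in Solvik Sector, February 23, 2017, is outside the daylight-saving period (26 February – 15 October), so Solvik Sector is on standard time, UTC−09:00.
16:15 UTC − 9h = 07:15 Solvik Sector.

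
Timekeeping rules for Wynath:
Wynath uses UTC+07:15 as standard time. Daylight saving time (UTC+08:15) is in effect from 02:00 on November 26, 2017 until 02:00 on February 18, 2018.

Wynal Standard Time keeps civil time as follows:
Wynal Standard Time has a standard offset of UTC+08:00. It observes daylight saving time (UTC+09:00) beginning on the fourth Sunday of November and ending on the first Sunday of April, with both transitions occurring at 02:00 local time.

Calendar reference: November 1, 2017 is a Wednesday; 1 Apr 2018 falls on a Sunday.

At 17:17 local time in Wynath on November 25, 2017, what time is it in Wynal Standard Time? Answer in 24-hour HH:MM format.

18:02

Daylight saving runs 26 November 2017 – 18 February 2018; November 25, 2017 is outside that window, so Wynath is on standard time at UTC+07:15.
17:17 Wynath − 7h15m = 10:02 UTC.
1 November 2017 is a Wednesday, so the first Sunday is November 5 and the fourth is November 26.
1 April 2018 is a Sunday, so the first Sunday is April 1.
At the standard offset (UTC+08:00), 10:02 UTC + 8h = 18:02 Wynal Standard Time standard time.
The standard-time date in Wynal Standard Time, November 25, 2017, does not fall between 26 November 2017 and 1 April 2018, so daylight saving is not in effect and Wynal Standard Time is at UTC+08:00.
10:02 UTC + 8h = 18:02 Wynal Standard Time.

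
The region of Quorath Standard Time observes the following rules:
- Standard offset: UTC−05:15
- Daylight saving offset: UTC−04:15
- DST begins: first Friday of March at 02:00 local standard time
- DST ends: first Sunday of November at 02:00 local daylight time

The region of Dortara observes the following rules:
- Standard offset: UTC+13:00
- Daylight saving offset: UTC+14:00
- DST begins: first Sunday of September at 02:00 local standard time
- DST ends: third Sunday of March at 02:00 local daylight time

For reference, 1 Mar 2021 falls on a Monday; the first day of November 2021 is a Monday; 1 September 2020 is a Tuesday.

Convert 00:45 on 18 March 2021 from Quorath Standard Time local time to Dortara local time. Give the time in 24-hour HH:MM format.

1 March 2021 is a Monday, so the first Friday is March 5.
1 November 2021 is a Monday, so the first Sunday is November 7.
18 March 2021 lies within the daylight-saving period (5 March – 7 November), so Quorath Standard Time is on daylight time, UTC−04:15.
00:45 Quorath Standard Time + 4h15m = 05:00 UTC.
1 September 2020 is a Tuesday, so the first Sunday is September 6.
1 March 2021 is a Monday, so the first Sunday is March 7 and the third is March 21.
At the standard offset (UTC+13:00), 05:00 UTC + 13h = 18:00 Dortara standard time.
The standard-time date in Dortara, 18 March 2021, falls between 6 September 2020 and 21 March 2021, so daylight saving is in effect and Dortara is at UTC+14:00.
05:00 UTC + 14h = 19:00 Dortara.

19:00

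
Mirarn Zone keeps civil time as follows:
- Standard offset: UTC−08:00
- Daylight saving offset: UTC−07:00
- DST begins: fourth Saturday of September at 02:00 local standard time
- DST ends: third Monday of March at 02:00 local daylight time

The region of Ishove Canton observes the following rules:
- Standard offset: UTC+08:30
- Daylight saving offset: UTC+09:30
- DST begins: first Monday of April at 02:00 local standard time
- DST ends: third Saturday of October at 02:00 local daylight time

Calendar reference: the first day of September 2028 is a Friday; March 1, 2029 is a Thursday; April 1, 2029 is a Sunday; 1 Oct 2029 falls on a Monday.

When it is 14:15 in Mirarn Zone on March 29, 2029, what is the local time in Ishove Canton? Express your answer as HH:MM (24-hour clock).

06:45

1 September 2028 is a Friday, so the first Saturday is September 2 and the fourth is September 23.
1 March 2029 is a Thursday, so the first Monday is March 5 and the third is March 19.
March 29, 2029 is outside the daylight-saving period (23 September 2028 – 19 March 2029), so Mirarn Zone is on standard time, UTC−08:00.
14:15 Mirarn Zone + 8h = 22:15 UTC.
1 April 2029 is a Sunday, so the first Monday is April 2.
1 October 2029 is a Monday, so the first Saturday is October 6 and the third is October 20.
At the standard offset (UTC+08:30), 22:15 UTC + 8h30m = 06:45 Ishove Canton standard time (rolling into the next day, 30 March 2029).
Daylight saving runs 2 April – 20 October; the standard-time date in Ishove Canton, March 30, 2029, is outside that window, so Ishove Canton is on standard time at UTC+08:30.
22:15 UTC + 8h30m = 06:45 Ishove Canton (rolling into the next day, 30 March 2029).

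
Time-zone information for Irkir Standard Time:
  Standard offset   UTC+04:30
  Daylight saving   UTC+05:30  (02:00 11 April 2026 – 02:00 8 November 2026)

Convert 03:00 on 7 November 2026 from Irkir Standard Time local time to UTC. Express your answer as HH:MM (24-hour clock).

Daylight saving runs 11 April – 8 November; 7 November 2026 is inside that window, so Irkir Standard Time is at UTC+05:30.
03:00 local − 5h30m = 21:30 UTC (rolling into the previous day, 6 November 2026).

21:30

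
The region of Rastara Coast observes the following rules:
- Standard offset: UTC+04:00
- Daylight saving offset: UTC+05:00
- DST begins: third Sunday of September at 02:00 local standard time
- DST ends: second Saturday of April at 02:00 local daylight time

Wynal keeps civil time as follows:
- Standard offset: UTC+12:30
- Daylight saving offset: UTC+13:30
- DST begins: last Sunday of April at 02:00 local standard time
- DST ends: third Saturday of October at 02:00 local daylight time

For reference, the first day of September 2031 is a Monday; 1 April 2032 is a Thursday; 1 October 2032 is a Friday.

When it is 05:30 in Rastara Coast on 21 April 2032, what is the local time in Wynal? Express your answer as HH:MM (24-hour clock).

1 September 2031 is a Monday, so the first Sunday is September 7 and the third is September 21.
1 April 2032 is a Thursday, so the first Saturday is April 3 and the second is April 10.
21 April 2032 is outside the daylight-saving period (21 September 2031 – 10 April 2032), so Rastara Coast is on standard time, UTC+04:00.
05:30 Rastara Coast − 4h = 01:30 UTC.
1 April 2032 is a Thursday, so Sundays fall on 4, 11, 18, 25; the last is April 25.
1 October 2032 is a Friday, so the first Saturday is October 2 and the third is October 16.
At the standard offset (UTC+12:30), 01:30 UTC + 12h30m = 14:00 Wynal standard time.
The standard-time date in Wynal, 21 April 2032, is outside the daylight-saving period (25 April – 16 October), so Wynal is on standard time, UTC+12:30.
01:30 UTC + 12h30m = 14:00 Wynal.

14:00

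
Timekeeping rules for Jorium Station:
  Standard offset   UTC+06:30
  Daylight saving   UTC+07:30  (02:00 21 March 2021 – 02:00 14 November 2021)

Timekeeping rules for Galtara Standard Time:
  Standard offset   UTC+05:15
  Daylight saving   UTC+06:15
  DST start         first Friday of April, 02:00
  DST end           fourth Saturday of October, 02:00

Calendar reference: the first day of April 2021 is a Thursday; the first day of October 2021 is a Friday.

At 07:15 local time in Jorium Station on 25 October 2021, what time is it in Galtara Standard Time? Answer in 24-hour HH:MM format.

05:00

Daylight saving runs 21 March – 14 November; 25 October 2021 is inside that window, so Jorium Station is at UTC+07:30.
07:15 Jorium Station − 7h30m = 23:45 UTC (rolling into the previous day, 24 October 2021).
1 April 2021 is a Thursday, so the first Friday is April 2.
1 October 2021 is a Friday, so the first Saturday is October 2 and the fourth is October 23.
At the standard offset (UTC+05:15), 23:45 UTC + 5h15m = 05:00 Galtara Standard Time standard time (rolling into the next day, 25 October 2021).
The standard-time date in Galtara Standard Time, 25 October 2021, is outside the daylight-saving period (2 April – 23 October), so Galtara Standard Time is on standard time, UTC+05:15.
23:45 UTC + 5h15m = 05:00 Galtara Standard Time (rolling into the next day, 25 October 2021).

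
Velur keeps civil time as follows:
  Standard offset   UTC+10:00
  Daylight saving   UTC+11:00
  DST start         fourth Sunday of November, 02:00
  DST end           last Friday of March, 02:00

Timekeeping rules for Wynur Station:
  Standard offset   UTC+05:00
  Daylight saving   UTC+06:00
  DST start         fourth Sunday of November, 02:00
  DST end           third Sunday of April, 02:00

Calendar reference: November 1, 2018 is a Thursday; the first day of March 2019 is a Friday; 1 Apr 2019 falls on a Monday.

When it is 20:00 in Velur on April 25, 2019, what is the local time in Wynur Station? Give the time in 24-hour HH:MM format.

15:00

1 November 2018 is a Thursday, so the first Sunday is November 4 and the fourth is November 25.
1 March 2019 is a Friday, so Fridays fall on 1, 8, 15, 22, 29; the last is March 29.
Daylight saving runs 25 November 2018 – 29 March 2019; April 25, 2019 is outside that window, so Velur is on standard time at UTC+10:00.
20:00 Velur − 10h = 10:00 UTC.
1 November 2018 is a Thursday, so the first Sunday is November 4 and the fourth is November 25.
1 April 2019 is a Monday, so the first Sunday is April 7 and the third is April 21.
At the standard offset (UTC+05:00), 10:00 UTC + 5h = 15:00 Wynur Station standard time.
The standard-time date in Wynur Station, April 25, 2019, does not fall between 25 November 2018 and 21 April 2019, so daylight saving is not in effect and Wynur Station is at UTC+05:00.
10:00 UTC + 5h = 15:00 Wynur Station.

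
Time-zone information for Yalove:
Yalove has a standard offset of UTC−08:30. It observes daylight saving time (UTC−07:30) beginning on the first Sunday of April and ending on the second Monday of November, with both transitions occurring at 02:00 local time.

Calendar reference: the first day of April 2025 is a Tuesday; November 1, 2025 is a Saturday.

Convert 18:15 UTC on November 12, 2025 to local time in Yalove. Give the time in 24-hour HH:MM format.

09:45

1 April 2025 is a Tuesday, so the first Sunday is April 6.
1 November 2025 is a Saturday, so the first Monday is November 3 and the second is November 10.
At the standard offset (UTC−08:30), 18:15 UTC − 8h30m = 09:45 Yalove standard time.
Daylight saving runs 6 April – 10 November; the standard-time date in Yalove, November 12, 2025, is outside that window, so Yalove is on standard time at UTC−08:30.
18:15 UTC − 8h30m = 09:45 local.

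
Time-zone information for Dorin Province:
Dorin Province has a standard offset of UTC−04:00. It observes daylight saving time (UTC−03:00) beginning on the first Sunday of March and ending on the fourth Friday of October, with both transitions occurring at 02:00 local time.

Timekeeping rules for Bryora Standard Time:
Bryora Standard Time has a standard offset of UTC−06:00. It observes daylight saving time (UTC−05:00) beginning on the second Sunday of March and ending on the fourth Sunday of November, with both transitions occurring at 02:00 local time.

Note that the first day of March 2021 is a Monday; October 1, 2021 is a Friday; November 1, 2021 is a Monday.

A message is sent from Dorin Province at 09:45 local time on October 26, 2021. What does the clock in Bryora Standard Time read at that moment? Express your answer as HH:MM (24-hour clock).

08:45

1 March 2021 is a Monday, so the first Sunday is March 7.
1 October 2021 is a Friday, so the first Friday is October 1 and the fourth is October 22.
Daylight saving runs 7 March – 22 October; October 26, 2021 is outside that window, so Dorin Province is on standard time at UTC−04:00.
09:45 Dorin Province + 4h = 13:45 UTC.
1 March 2021 is a Monday, so the first Sunday is March 7 and the second is March 14.
1 November 2021 is a Monday, so the first Sunday is November 7 and the fourth is November 28.
At the standard offset (UTC−06:00), 13:45 UTC − 6h = 07:45 Bryora Standard Time standard time.
The standard-time date in Bryora Standard Time, October 26, 2021, lies within the daylight-saving period (14 March – 28 November), so Bryora Standard Time is on daylight time, UTC−05:00.
13:45 UTC − 5h = 08:45 Bryora Standard Time.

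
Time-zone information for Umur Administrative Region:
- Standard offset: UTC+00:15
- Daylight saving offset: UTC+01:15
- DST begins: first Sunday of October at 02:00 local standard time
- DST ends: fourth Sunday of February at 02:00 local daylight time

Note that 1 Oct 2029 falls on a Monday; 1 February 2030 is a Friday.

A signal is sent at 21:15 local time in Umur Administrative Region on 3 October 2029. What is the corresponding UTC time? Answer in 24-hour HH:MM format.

21:00

1 October 2029 is a Monday, so the first Sunday is October 7.
1 February 2030 is a Friday, so the first Sunday is February 3 and the fourth is February 24.
3 October 2029 is outside the daylight-saving period (7 October 2029 – 24 February 2030), so Umur Administrative Region is on standard time, UTC+00:15.
21:15 local − 0h15m = 21:00 UTC.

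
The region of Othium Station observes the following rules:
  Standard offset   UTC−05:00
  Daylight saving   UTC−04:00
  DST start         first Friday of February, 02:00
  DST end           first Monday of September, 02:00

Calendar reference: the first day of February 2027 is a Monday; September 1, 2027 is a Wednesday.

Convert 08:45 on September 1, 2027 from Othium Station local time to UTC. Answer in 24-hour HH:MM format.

1 February 2027 is a Monday, so the first Friday is February 5.
1 September 2027 is a Wednesday, so the first Monday is September 6.
September 1, 2027 lies within the daylight-saving period (5 February – 6 September), so Othium Station is on daylight time, UTC−04:00.
08:45 local + 4h = 12:45 UTC.

12:45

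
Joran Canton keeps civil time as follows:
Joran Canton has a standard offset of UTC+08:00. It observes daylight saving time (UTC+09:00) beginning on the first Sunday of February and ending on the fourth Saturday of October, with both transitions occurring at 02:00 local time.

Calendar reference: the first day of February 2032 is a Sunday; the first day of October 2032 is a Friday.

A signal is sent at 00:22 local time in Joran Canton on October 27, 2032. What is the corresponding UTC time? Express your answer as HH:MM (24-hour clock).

1 February 2032 is a Sunday, so the first Sunday is February 1.
1 October 2032 is a Friday, so the first Saturday is October 2 and the fourth is October 23.
October 27, 2032 is outside the daylight-saving period (1 February – 23 October), so Joran Canton is on standard time, UTC+08:00.
00:22 local − 8h = 16:22 UTC (rolling into the previous day, 26 October 2032).

16:22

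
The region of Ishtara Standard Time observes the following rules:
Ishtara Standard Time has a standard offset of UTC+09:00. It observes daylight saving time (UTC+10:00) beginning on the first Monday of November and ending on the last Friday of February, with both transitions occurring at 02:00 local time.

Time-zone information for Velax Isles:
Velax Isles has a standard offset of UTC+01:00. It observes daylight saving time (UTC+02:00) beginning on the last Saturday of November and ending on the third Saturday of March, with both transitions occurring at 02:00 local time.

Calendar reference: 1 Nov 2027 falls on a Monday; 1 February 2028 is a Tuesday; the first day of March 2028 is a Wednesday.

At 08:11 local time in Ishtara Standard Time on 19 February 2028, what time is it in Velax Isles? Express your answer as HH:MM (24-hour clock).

1 November 2027 is a Monday, so the first Monday is November 1.
1 February 2028 is a Tuesday, so Fridays fall on 4, 11, 18, 25; the last is February 25.
19 February 2028 lies within the daylight-saving period (1 November 2027 – 25 February 2028), so Ishtara Standard Time is on daylight time, UTC+10:00.
08:11 Ishtara Standard Time − 10h = 22:11 UTC (rolling into the previous day, 18 February 2028).
1 November 2027 is a Monday, so Saturdays fall on 6, 13, 20, 27; the last is November 27.
1 March 2028 is a Wednesday, so the first Saturday is March 4 and the third is March 18.
At the standard offset (UTC+01:00), 22:11 UTC + 1h = 23:11 Velax Isles standard time.
The standard-time date in Velax Isles, 18 February 2028, falls between 27 November 2027 and 18 March 2028, so daylight saving is in effect and Velax Isles is at UTC+02:00.
22:11 UTC + 2h = 00:11 Velax Isles (rolling into the next day, 19 February 2028).

00:11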